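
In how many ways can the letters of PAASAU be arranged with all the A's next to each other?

24

Treat the 3 copies of A as a single block. The multiset to arrange is then {AAA, P, S, U}, 4 items in all.
All 4 items are distinct, so there are (4)! = 24 arrangements.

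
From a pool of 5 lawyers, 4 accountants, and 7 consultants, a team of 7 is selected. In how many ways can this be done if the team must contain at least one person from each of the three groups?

Unrestricted: C(16,7) = 11440 ways to pick any 7 of the 16.
Subtract selections that omit an entire group: no lawyers → C(11,7) = 330; no accountants → C(12,7) = 792; no consultants → C(9,7) = 36.
Add back selections omitting two groups (i.e. drawn from a single group): C(5,7) + C(4,7) + C(7,7) = 1.
By inclusion–exclusion: 11440 − 1158 + 1 = 10283.

10283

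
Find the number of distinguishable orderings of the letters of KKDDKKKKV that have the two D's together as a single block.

56

Treat the 2 copies of D as a single block. The multiset to arrange is then {DD, K, K, K, K, K, K, V}, 8 items in all.
That gives (8)!/(6!) = 56 arrangements.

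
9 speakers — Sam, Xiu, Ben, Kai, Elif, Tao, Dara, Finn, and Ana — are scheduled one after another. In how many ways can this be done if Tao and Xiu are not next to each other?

There are 9! = 362880 arrangements in all. If Tao and Xiu are adjacent, merging them into one block gives 2·(8)! = 80640 arrangements.
Complementary counting: 362880 − 80640 = 282240.

282240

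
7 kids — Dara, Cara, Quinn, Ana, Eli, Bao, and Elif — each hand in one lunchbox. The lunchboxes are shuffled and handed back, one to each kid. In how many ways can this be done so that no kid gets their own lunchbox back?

1854

This is the derangement count D_7: permutations of 7 items with no fixed point.
By inclusion–exclusion this is Σ_{j=0}^{7} (−1)^j C(7,j)·(7−j)!.
Computing: 5040 − 5040 + 2520 − 840 + 210 − 42 + 7 − 1 = 1854.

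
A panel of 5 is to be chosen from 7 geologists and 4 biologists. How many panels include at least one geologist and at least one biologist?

441

With no constraint there are C(11,5) = 462 possible selections.
Subtract selections that omit an entire group: no geologists → C(4,5) = 0; no biologists → C(7,5) = 21.
Both groups omitted at once is impossible, so 462 − 21 = 441.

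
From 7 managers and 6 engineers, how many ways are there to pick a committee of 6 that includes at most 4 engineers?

1673

Split by how many engineers are chosen (0 through 4).
Sum: C(6,0)·C(7,6) + C(6,1)·C(7,5) + C(6,2)·C(7,4) + C(6,3)·C(7,3) + C(6,4)·C(7,2) = 7 + 126 + 525 + 700 + 315 = 1673.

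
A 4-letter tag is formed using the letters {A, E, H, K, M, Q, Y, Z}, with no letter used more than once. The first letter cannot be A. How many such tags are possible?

1470

The first letter has 8−1 = 7 choices (anything except A).
The remaining 3 letters are filled from the other 7 symbols without repetition: 7 × 6 × 5 = 210.
Total: 7 × 210 = 1470.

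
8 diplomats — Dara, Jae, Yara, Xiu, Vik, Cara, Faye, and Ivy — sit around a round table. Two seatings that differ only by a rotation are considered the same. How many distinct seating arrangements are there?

5040

Fix one person's seat to break rotational symmetry; the remaining 7 people can be arranged in (7)! = 5040 ways.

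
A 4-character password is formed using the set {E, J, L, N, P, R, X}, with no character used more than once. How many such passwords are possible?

Choose and order 4 of the 7 symbols: the first character has 7 options, the next 6, then 5, 4.
7 × 6 × 5 × 4 = 840.

840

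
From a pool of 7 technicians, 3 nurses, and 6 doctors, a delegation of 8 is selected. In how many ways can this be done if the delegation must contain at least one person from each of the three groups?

Total 8-person selections from all 16: C(16,8) = 12870.
Selections missing a whole group: no technicians → C(9,8) = 9; no nurses → C(13,8) = 1287; no doctors → C(10,8) = 45.
Add back selections omitting two groups (i.e. drawn from a single group): C(7,8) + C(3,8) + C(6,8) = 0.
By inclusion–exclusion: 12870 − 1341 + 0 = 11529.

11529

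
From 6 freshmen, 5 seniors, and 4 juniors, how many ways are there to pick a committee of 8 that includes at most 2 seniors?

Split by how many seniors are chosen (0 through 2).
Sum: C(5,0)·C(10,8) + C(5,1)·C(10,7) + C(5,2)·C(10,6) = 45 + 600 + 2100 = 2745.

2745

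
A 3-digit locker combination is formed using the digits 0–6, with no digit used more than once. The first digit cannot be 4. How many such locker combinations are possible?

180

The first digit has 7−1 = 6 choices (anything except 4).
The remaining 2 digits are filled from the other 6 symbols without repetition: 6 × 5 = 30.
Total: 6 × 30 = 180.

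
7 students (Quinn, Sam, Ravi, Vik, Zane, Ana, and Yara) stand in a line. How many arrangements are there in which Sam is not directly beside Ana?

Of the 7! = 5040 arrangements, those with Sam and Ana adjacent number 2 × 6! = 1440 (treat the pair as a block with 2 internal orders).
Complementary counting: 5040 − 1440 = 3600.

3600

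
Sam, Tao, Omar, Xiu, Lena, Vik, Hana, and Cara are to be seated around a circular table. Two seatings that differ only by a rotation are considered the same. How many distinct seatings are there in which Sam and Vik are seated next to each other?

Glue Sam and Vik into a block (2 internal orders). Seating 7 units around a circle gives (6)! arrangements.
So 2 × (6)! = 2 × 720 = 1440.

1440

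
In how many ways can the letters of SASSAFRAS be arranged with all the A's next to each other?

Treat the 3 copies of A as a single block. The multiset to arrange is then {AAA, F, R, S, S, S, S}, 7 items in all.
That gives (7)!/(4!) = 210 arrangements.

210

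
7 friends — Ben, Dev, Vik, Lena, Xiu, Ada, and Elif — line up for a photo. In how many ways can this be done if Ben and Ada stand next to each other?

1440

Treat {Ben, Ada} as a single unit. There are 6 units to order, and the pair itself can be ordered 2 ways.
So the count is 2·(6)! = 1440.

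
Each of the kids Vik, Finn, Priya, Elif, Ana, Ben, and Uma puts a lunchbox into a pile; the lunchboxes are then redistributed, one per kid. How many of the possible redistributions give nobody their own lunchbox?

Count assignments avoiding every fixed point. For any j of the 7 kids fixed to their own lunchbox, the other 7−j can be arranged in (7−j)! ways.
By inclusion–exclusion this is Σ_{j=0}^{7} (−1)^j C(7,j)·(7−j)!.
Computing: 5040 − 5040 + 2520 − 840 + 210 − 42 + 7 − 1 = 1854.

1854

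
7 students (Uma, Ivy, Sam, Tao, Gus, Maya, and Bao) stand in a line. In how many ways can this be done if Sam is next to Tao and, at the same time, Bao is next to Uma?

480

Treat {Sam,Tao} as one block (2 orders) and {Bao,Uma} as another (2 orders).
That leaves 5 units to arrange: 2 × 2 × 5! = 4 × 120 = 480.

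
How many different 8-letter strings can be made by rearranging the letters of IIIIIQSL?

IIIIIQSL has 8 letters with I appearing 5 times.
The number of distinct arrangements is 8!/(5!) = 40320/120 = 336.

336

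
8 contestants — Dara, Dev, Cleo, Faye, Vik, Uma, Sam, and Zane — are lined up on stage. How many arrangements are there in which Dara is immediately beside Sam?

10080

Treat {Dara, Sam} as a single unit. There are 7 units to order, and the pair itself can be ordered 2 ways.
That gives 2 × 7! = 2 × 5040 = 10080.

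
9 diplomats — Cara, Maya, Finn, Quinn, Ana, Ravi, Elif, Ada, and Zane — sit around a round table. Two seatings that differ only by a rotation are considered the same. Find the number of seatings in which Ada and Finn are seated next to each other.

Treat {Ada, Finn} as one unit (2 internal orders) and seat the resulting 8 units around the table: (7)! circular arrangements.
So 2 × (7)! = 2 × 5040 = 10080.

10080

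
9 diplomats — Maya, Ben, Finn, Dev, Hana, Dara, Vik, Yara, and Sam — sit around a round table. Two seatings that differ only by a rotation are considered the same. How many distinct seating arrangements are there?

Around a circle, 9 distinct people have 9!/9 = (8)! = 40320 rotationally distinct seatings.

40320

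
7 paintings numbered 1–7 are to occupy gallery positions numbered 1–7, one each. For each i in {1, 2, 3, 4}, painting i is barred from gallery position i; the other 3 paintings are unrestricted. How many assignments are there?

2790

Let Aᵢ (for 1 ≤ i ≤ 4) be the placements that put painting i in its forbidden gallery position. Any j of these fix j positions, leaving (7−j)! ways to fill the rest, and there are C(4,j) ways to pick which j.
By inclusion–exclusion, the number of valid placements is Σ_{j=0}^{4} (−1)^j C(4,j)·(7−j)!.
Computing: 5040 − 2880 + 720 − 96 + 6 = 2790.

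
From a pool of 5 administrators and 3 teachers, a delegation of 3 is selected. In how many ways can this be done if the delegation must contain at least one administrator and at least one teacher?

45

Unrestricted: C(8,3) = 56 ways to pick any 3 of the 8.
Selections missing a whole group: no administrators → C(3,3) = 1; no teachers → C(5,3) = 10.
Both groups omitted at once is impossible, so 56 − 11 = 45.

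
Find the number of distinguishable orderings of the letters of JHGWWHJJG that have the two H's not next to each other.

5880

There are 9!/(3!·2!·2!·2!) = 7560 arrangements of JHGWWHJJG in total.
If the two H's are adjacent, glue them into one block, leaving 8 items to arrange: (8)!/(3!·2!·2!) = 1680 ways.
Hence 7560 − 1680 = 5880.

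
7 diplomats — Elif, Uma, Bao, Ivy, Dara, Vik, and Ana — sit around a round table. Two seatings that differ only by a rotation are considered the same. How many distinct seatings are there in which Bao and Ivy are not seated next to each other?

480

All circular seatings of 7 people number (6)! = 720.
Those with Bao next to Ivy: fuse the pair into one unit and seat 6 units around a circle — 2·(5)! = 240.
Subtracting, 720 − 240 = 480.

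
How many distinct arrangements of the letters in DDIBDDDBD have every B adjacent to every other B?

Treat the 2 copies of B as a single block. The multiset to arrange is then {BB, D, D, D, D, D, D, I}, 8 items in all.
That gives (8)!/(6!) = 56 arrangements.

56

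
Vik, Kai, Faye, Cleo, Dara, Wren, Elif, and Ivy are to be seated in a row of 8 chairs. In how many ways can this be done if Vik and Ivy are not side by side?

30240

There are 8! = 40320 arrangements in all. If Vik and Ivy are adjacent, merging them into one block gives 2·(7)! = 10080 arrangements.
So 40320 − 10080 = 30240 arrangements keep them apart.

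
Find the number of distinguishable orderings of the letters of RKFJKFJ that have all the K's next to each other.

180

Treat the 2 copies of K as a single block. The multiset to arrange is then {KK, F, F, J, J, R}, 6 items in all.
That gives (6)!/(2!·2!) = 180 arrangements.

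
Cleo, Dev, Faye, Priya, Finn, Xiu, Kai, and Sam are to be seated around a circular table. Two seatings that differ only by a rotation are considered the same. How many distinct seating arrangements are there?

5040

Around a circle, 8 distinct people have 8!/8 = (7)! = 5040 rotationally distinct seatings.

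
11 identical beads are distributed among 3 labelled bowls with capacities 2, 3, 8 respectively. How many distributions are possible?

6

Ignoring the caps, the number of non-negative solutions to x_1+…+x_3 = 11 is C(13,2) = 78.
Subtract solutions that violate a single cap (substitute x_i' = x_i − (cap_i+1)): x_1 ≥ 3 gives C(10,2) = 45; x_2 ≥ 4 gives C(9,2) = 36; x_3 ≥ 9 gives C(4,2) = 6. Together 87.
Add back pairs where two caps are both exceeded: 15 + 0 + 0 = 15.
By inclusion–exclusion the count is 78 − 87 + 15 = 6.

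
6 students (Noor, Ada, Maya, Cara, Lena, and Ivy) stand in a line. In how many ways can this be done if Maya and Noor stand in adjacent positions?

Glue Maya and Noor into one block (2 internal orders), leaving 5 units to arrange in a row.
That gives 2 × 5! = 2 × 120 = 240.

240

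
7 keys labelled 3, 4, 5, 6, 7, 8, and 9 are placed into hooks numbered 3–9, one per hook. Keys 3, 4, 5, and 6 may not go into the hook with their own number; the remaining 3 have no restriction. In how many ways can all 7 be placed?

Let Aᵢ (for 3 ≤ i ≤ 6) be the placements that put key i in its forbidden hook. Any j of these fix j positions, leaving (7−j)! ways to fill the rest, and there are C(4,j) ways to pick which j.
By inclusion–exclusion, the number of valid placements is Σ_{j=0}^{4} (−1)^j C(4,j)·(7−j)!.
Computing: 5040 − 2880 + 720 − 96 + 6 = 2790.

2790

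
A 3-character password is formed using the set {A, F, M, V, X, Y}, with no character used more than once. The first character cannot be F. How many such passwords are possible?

The first character has 6−1 = 5 choices (anything except F).
The remaining 2 characters are filled from the other 5 symbols without repetition: 5 × 4 = 20.
Total: 5 × 20 = 100.

100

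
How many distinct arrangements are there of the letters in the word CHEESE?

Letter multiplicities in CHEESE: C×1, E×3, H×1, S×1.
The number of distinct arrangements is 6!/(3!) = 720/6 = 120.

120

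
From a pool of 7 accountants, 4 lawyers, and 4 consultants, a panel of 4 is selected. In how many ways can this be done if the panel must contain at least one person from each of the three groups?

672

Unrestricted: C(15,4) = 1365 ways to pick any 4 of the 15.
Subtract selections that omit an entire group: no accountants → C(8,4) = 70; no lawyers → C(11,4) = 330; no consultants → C(11,4) = 330.
Add back selections omitting two groups (i.e. drawn from a single group): C(7,4) + C(4,4) + C(4,4) = 37.
By inclusion–exclusion: 1365 − 730 + 37 = 672.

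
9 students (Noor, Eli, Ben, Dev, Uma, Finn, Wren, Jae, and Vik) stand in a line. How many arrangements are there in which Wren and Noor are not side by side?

282240

There are 9! = 362880 arrangements in all. If Wren and Noor are adjacent, merging them into one block gives 2·(8)! = 80640 arrangements.
So 362880 − 80640 = 282240 arrangements keep them apart.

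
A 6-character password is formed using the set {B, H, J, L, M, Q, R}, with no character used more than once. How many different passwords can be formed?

5040

This is a permutation of 6 out of 7: P(7,6) = 7!/1!.
7 × 6 × 5 × 4 × 3 × 2 = 5040.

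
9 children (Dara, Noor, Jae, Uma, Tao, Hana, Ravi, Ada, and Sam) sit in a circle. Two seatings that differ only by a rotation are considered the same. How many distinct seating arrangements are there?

Seat Dara anywhere (absorbing the rotational symmetry), then permute the other 8: (8)! = 40320.

40320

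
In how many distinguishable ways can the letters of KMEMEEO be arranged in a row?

The 7 letters of KMEMEEO have repeats: E appearing 3 times and M appearing twice.
The number of distinct arrangements is 7!/(3!·2!) = 5040/12 = 420.

420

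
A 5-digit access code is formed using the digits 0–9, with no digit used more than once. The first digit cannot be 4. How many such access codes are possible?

The first digit has 10−1 = 9 choices (anything except 4).
The remaining 4 digits are filled from the other 9 symbols without repetition: 9 × 8 × 7 × 6 = 3024.
Total: 9 × 3024 = 27216.

27216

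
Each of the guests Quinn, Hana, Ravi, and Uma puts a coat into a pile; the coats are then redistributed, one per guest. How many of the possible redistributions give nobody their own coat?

9

Let Aᵢ be the assignments in which guest i gets their own coat. We want the size of the complement of A₁∪…∪A_4.
By inclusion–exclusion this is Σ_{j=0}^{4} (−1)^j C(4,j)·(4−j)!.
Computing: 24 − 24 + 12 − 4 + 1 = 9.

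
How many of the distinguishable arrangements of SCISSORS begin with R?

With the first slot taken by R, it remains to arrange the other 7 letters (SCISSOS).
Those 7 letters have S appearing 4 times, giving (7)!/(4!) = 210.

210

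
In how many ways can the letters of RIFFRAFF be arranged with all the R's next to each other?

Treat the 2 copies of R as a single block. The multiset to arrange is then {RR, A, F, F, F, F, I}, 7 items in all.
That gives (7)!/(4!) = 210 arrangements.

210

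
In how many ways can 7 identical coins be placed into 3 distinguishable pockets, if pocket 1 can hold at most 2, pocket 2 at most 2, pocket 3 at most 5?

Without the upper bounds there are C(9,2) = 36 ways to split 7 among 3 pockets.
Subtract solutions that violate a single cap (substitute x_i' = x_i − (cap_i+1)): x_1 ≥ 3 gives C(6,2) = 15; x_2 ≥ 3 gives C(6,2) = 15; x_3 ≥ 6 gives C(3,2) = 3. Together 33.
Add back pairs where two caps are both exceeded: 3 + 0 + 0 = 3.
By inclusion–exclusion the count is 36 − 33 + 3 = 6.

6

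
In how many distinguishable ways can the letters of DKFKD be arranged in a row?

Letter multiplicities in DKFKD: D×2, F×1, K×2.
So there are 5! / (2!·2!) = 30 distinguishable arrangements.

30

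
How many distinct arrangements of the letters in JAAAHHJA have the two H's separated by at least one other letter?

315

There are 8!/(4!·2!·2!) = 420 arrangements of JAAAHHJA in total.
Arrangements with the H's together: treat HH as one letter, giving (7)!/(4!·2!) = 105.
Hence 420 − 105 = 315.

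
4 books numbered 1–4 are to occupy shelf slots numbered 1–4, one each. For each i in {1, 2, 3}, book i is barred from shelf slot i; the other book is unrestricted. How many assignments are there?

11

Let Aᵢ (for i ∈ {1, 2, 3}) be the placements that put book i in its forbidden shelf slot. Any j of these fix j positions, leaving (4−j)! ways to fill the rest, and there are C(3,j) ways to pick which j.
By inclusion–exclusion, the number of valid placements is Σ_{j=0}^{3} (−1)^j C(3,j)·(4−j)!.
Computing: 24 − 18 + 6 − 1 = 11.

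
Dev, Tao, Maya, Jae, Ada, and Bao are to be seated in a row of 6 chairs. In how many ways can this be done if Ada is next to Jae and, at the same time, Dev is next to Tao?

96

Treat {Ada,Jae} as one block (2 orders) and {Dev,Tao} as another (2 orders).
That leaves 4 units to arrange: 2 × 2 × 4! = 4 × 24 = 96.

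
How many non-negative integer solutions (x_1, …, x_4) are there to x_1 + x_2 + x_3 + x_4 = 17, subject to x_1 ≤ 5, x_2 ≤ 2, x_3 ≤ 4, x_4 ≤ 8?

By stars and bars, unrestricted non-negative solutions to x_1+…+x_4 = 17 number C(17+3,3) = 1140.
Subtract solutions that violate a single cap (substitute x_i' = x_i − (cap_i+1)): x_1 ≥ 6 gives C(14,3) = 364; x_2 ≥ 3 gives C(17,3) = 680; x_3 ≥ 5 gives C(15,3) = 455; x_4 ≥ 9 gives C(11,3) = 165. Together 1664.
Add back pairs where two caps are both exceeded: 165 + 84 + 10 + 220 + 56 + 20 = 555.
Subtract triples: 20 + 0 + 0 + 1 = 21.
By inclusion–exclusion the count is 1140 − 1664 + 555 − 21 = 10.

10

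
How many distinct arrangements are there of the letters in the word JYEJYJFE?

JYEJYJFE has 8 letters with E appearing twice, J appearing 3 times, and Y appearing twice.
The number of distinct arrangements is 8!/(3!·2!·2!) = 40320/24 = 1680.

1680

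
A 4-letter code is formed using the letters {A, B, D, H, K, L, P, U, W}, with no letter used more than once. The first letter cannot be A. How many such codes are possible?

2688

The first letter has 9−1 = 8 choices (anything except A).
The remaining 3 letters are filled from the other 8 symbols without repetition: 8 × 7 × 6 = 336.
Total: 8 × 336 = 2688.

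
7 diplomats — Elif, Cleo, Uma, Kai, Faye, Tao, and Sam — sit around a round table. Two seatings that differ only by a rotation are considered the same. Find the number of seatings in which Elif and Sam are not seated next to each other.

480

Without the restriction there are (6)! = 720 seatings.
Those with Elif next to Sam: fuse the pair into one unit and seat 6 units around a circle — 2·(5)! = 240.
Subtracting, 720 − 240 = 480.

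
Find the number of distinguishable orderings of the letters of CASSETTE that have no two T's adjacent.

3780

Total arrangements of CASSETTE: 8!/(2!·2!·2!) = 5040.
If the two T's are adjacent, glue them into one block, leaving 7 items to arrange: (7)!/(2!·2!) = 1260 ways.
Subtracting, 5040 − 1260 = 3780 arrangements keep the T's apart.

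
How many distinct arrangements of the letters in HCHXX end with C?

Fix C in the last position and arrange the remaining 4 letters.
Those 4 letters have H appearing twice and X appearing twice, giving (4)!/(2!·2!) = 6.

6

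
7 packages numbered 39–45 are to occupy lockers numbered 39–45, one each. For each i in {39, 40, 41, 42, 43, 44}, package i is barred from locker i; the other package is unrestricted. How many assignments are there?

Let Aᵢ (for 39 ≤ i ≤ 44) be the placements that put package i in its forbidden locker. Any j of these fix j positions, leaving (7−j)! ways to fill the rest, and there are C(6,j) ways to pick which j.
By inclusion–exclusion, the number of valid placements is Σ_{j=0}^{6} (−1)^j C(6,j)·(7−j)!.
Computing: 5040 − 4320 + 1800 − 480 + 90 − 12 + 1 = 2119.

2119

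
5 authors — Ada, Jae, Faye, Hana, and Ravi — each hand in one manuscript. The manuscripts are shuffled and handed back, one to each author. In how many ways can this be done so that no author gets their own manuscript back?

44

Count assignments avoiding every fixed point. For any j of the 5 authors fixed to their own manuscript, the other 5−j can be arranged in (5−j)! ways.
By inclusion–exclusion this is Σ_{j=0}^{5} (−1)^j C(5,j)·(5−j)!.
Computing: 120 − 120 + 60 − 20 + 5 − 1 = 44.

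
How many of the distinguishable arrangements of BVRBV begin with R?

6

Fix R in the first position and arrange the remaining 4 letters.
Those 4 letters have B appearing twice and V appearing twice, giving (4)!/(2!·2!) = 6.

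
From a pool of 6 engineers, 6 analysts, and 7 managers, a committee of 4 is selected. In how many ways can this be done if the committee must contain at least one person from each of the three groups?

2016

With no constraint there are C(19,4) = 3876 possible selections.
Subtract selections that omit an entire group: no engineers → C(13,4) = 715; no analysts → C(13,4) = 715; no managers → C(12,4) = 495.
Add back selections omitting two groups (i.e. drawn from a single group): C(6,4) + C(6,4) + C(7,4) = 65.
By inclusion–exclusion: 3876 − 1925 + 65 = 2016.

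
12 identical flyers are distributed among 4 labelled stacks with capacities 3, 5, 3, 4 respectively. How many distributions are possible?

By stars and bars, unrestricted non-negative solutions to x_1+…+x_4 = 12 number C(12+3,3) = 455.
Subtract solutions that violate a single cap (substitute x_i' = x_i − (cap_i+1)): x_1 ≥ 4 gives C(11,3) = 165; x_2 ≥ 6 gives C(9,3) = 84; x_3 ≥ 4 gives C(11,3) = 165; x_4 ≥ 5 gives C(10,3) = 120. Together 534.
Add back pairs where two caps are both exceeded: 10 + 35 + 20 + 10 + 4 + 20 = 99.
By inclusion–exclusion the count is 455 − 534 + 99 = 20.

20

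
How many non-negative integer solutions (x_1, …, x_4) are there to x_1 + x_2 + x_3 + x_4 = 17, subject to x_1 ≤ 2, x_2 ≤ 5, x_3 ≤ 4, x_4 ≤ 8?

Without the upper bounds there are C(20,3) = 1140 ways to split 17 among 4 variables.
Subtract solutions that violate a single cap (substitute x_i' = x_i − (cap_i+1)): x_1 ≥ 3 gives C(17,3) = 680; x_2 ≥ 6 gives C(14,3) = 364; x_3 ≥ 5 gives C(15,3) = 455; x_4 ≥ 9 gives C(11,3) = 165. Together 1664.
Add back pairs where two caps are both exceeded: 165 + 220 + 56 + 84 + 10 + 20 = 555.
Subtract triples: 20 + 0 + 1 + 0 = 21.
By inclusion–exclusion the count is 1140 − 1664 + 555 − 21 = 10.

10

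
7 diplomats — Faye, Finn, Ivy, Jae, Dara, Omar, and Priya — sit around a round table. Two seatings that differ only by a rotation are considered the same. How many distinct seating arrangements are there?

Fix one person's seat to break rotational symmetry; the remaining 6 people can be arranged in (6)! = 720 ways.

720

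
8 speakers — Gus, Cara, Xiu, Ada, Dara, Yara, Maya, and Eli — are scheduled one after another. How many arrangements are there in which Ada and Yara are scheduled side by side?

10080

Place the 6 others and the Ada-Yara pair as 7 objects in a line; the pair has 2 internal arrangements.
That gives 2 × 7! = 2 × 5040 = 10080.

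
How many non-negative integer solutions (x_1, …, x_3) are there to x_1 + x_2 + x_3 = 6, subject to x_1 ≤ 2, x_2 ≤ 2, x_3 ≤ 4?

Ignoring the caps, the number of non-negative solutions to x_1+…+x_3 = 6 is C(8,2) = 28.
Subtract solutions that violate a single cap (substitute x_i' = x_i − (cap_i+1)): x_1 ≥ 3 gives C(5,2) = 10; x_2 ≥ 3 gives C(5,2) = 10; x_3 ≥ 5 gives C(3,2) = 3. Together 23.
Add back pairs where two caps are both exceeded: 1 + 0 + 0 = 1.
By inclusion–exclusion the count is 28 − 23 + 1 = 6.

6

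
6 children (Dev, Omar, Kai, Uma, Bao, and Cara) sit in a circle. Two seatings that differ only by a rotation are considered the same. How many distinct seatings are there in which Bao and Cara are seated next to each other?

48

Treat {Bao, Cara} as one unit (2 internal orders) and seat the resulting 5 units around the table: (4)! circular arrangements.
So 2 × (4)! = 2 × 24 = 48.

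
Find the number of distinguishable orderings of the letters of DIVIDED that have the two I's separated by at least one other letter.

300

There are 7!/(3!·2!) = 420 arrangements of DIVIDED in total.
If the two I's are adjacent, glue them into one block, leaving 6 items to arrange: (6)!/(3!) = 120 ways.
Subtracting, 420 − 120 = 300 arrangements keep the I's apart.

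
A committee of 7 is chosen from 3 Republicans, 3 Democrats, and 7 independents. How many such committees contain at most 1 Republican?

750

Split by how many Republicans are chosen (0 through 1).
Sum: C(3,0)·C(10,7) + C(3,1)·C(10,6) = 120 + 630 = 750.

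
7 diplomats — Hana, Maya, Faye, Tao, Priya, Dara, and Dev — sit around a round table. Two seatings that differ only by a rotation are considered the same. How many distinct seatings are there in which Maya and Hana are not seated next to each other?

All circular seatings of 7 people number (6)! = 720.
Those with Maya next to Hana: fuse the pair into one unit and seat 6 units around a circle — 2·(5)! = 240.
Subtracting, 720 − 240 = 480.

480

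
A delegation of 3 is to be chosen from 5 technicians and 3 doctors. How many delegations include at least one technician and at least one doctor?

Unrestricted: C(8,3) = 56 ways to pick any 3 of the 8.
Selections missing a whole group: no technicians → C(3,3) = 1; no doctors → C(5,3) = 10.
Both groups omitted at once is impossible, so 56 − 11 = 45.

45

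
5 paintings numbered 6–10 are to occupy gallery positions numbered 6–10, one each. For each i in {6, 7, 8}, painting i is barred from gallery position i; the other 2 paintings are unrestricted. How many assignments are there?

Let Aᵢ (for i ∈ {6, 7, 8}) be the placements that put painting i in its forbidden gallery position. Any j of these fix j positions, leaving (5−j)! ways to fill the rest, and there are C(3,j) ways to pick which j.
By inclusion–exclusion, the number of valid placements is Σ_{j=0}^{3} (−1)^j C(3,j)·(5−j)!.
Computing: 120 − 72 + 18 − 2 = 64.

64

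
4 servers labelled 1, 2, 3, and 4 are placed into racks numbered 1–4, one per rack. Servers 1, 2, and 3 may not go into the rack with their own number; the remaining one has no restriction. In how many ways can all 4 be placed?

Let Aᵢ (for i ∈ {1, 2, 3}) be the placements that put server i in its forbidden rack. Any j of these fix j positions, leaving (4−j)! ways to fill the rest, and there are C(3,j) ways to pick which j.
By inclusion–exclusion, the number of valid placements is Σ_{j=0}^{3} (−1)^j C(3,j)·(4−j)!.
Computing: 24 − 18 + 6 − 1 = 11.

11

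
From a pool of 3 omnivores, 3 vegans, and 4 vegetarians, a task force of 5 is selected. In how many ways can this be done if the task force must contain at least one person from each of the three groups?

204

With no constraint there are C(10,5) = 252 possible selections.
Subtract selections that omit an entire group: no omnivores → C(7,5) = 21; no vegans → C(7,5) = 21; no vegetarians → C(6,5) = 6.
Add back selections omitting two groups (i.e. drawn from a single group): C(3,5) + C(3,5) + C(4,5) = 0.
By inclusion–exclusion: 252 − 48 + 0 = 204.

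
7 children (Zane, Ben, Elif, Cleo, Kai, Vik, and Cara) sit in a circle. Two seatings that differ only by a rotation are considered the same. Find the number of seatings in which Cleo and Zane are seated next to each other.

Treat {Cleo, Zane} as one unit (2 internal orders) and seat the resulting 6 units around the table: (5)! circular arrangements.
So 2 × (5)! = 2 × 120 = 240.

240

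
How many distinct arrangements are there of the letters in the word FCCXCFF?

FCCXCFF has 7 letters with C appearing 3 times and F appearing 3 times.
The number of distinct arrangements is 7!/(3!·3!) = 5040/36 = 140.

140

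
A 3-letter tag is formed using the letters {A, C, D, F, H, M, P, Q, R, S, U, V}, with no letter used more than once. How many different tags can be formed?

1320

Choose and order 3 of the 12 symbols: the first letter has 12 options, the next 11, then 10.
That product is 12 × 11 × 10 = 1320.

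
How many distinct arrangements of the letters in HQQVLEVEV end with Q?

3360

With the last slot taken by Q, it remains to arrange the other 8 letters (HQVLEVEV).
Those 8 letters have E appearing twice and V appearing 3 times, giving (8)!/(3!·2!) = 3360.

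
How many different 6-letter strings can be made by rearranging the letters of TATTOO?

60

Letter multiplicities in TATTOO: A×1, O×2, T×3.
The number of distinct arrangements is 6!/(3!·2!) = 720/12 = 60.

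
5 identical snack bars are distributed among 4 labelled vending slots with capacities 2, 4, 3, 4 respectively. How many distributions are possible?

Without the upper bounds there are C(8,3) = 56 ways to split 5 among 4 vending slots.
Subtract solutions that violate a single cap (substitute x_i' = x_i − (cap_i+1)): x_1 ≥ 3 gives C(5,3) = 10; x_2 ≥ 5 gives C(3,3) = 1; x_3 ≥ 4 gives C(4,3) = 4; x_4 ≥ 5 gives C(3,3) = 1. Together 16.
No two caps can be exceeded simultaneously, so the pair terms are all 0.
By inclusion–exclusion the count is 56 − 16 + 0 = 40.

40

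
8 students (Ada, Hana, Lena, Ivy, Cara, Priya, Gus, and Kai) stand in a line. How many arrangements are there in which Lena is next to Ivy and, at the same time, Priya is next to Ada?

2880

Treat {Lena,Ivy} as one block (2 orders) and {Priya,Ada} as another (2 orders).
That leaves 6 units to arrange: 2 × 2 × 6! = 4 × 720 = 2880.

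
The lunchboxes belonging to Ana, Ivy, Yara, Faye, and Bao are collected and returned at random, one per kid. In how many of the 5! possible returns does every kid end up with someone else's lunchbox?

This is the derangement count D_5: permutations of 5 items with no fixed point.
By inclusion–exclusion this is Σ_{j=0}^{5} (−1)^j C(5,j)·(5−j)!.
Computing: 120 − 120 + 60 − 20 + 5 − 1 = 44.

44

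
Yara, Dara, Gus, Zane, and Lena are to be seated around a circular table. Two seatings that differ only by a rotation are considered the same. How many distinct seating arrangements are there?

Seat Yara anywhere (absorbing the rotational symmetry), then permute the other 4: (4)! = 24.

24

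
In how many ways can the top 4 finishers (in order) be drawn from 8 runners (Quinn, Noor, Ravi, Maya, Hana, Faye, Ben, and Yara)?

1680

This is an ordered selection of 4 from 8: P(8,4).
That gives 8 × 7 × 6 × 5 = 1680.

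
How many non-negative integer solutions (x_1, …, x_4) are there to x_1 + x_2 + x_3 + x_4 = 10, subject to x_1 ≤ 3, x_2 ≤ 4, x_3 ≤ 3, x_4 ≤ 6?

Ignoring the caps, the number of non-negative solutions to x_1+…+x_4 = 10 is C(13,3) = 286.
Subtract solutions that violate a single cap (substitute x_i' = x_i − (cap_i+1)): x_1 ≥ 4 gives C(9,3) = 84; x_2 ≥ 5 gives C(8,3) = 56; x_3 ≥ 4 gives C(9,3) = 84; x_4 ≥ 7 gives C(6,3) = 20. Together 244.
Add back pairs where two caps are both exceeded: 4 + 10 + 0 + 4 + 0 + 0 = 18.
By inclusion–exclusion the count is 286 − 244 + 18 = 60.

60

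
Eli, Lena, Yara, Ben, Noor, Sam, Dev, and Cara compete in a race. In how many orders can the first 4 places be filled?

1680

This is an ordered selection of 4 from 8: P(8,4).
That gives 8 × 7 × 6 × 5 = 1680.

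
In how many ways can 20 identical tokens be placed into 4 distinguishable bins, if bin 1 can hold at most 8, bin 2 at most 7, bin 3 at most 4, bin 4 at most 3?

10

Without the upper bounds there are C(23,3) = 1771 ways to split 20 among 4 bins.
Subtract solutions that violate a single cap (substitute x_i' = x_i − (cap_i+1)): x_1 ≥ 9 gives C(14,3) = 364; x_2 ≥ 8 gives C(15,3) = 455; x_3 ≥ 5 gives C(18,3) = 816; x_4 ≥ 4 gives C(19,3) = 969. Together 2604.
Add back pairs where two caps are both exceeded: 20 + 84 + 120 + 120 + 165 + 364 = 873.
Subtract triples: 0 + 0 + 10 + 20 = 30.
By inclusion–exclusion the count is 1771 − 2604 + 873 − 30 = 10.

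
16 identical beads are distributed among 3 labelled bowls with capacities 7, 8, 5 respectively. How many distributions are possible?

15

Ignoring the caps, the number of non-negative solutions to x_1+…+x_3 = 16 is C(18,2) = 153.
Subtract solutions that violate a single cap (substitute x_i' = x_i − (cap_i+1)): x_1 ≥ 8 gives C(10,2) = 45; x_2 ≥ 9 gives C(9,2) = 36; x_3 ≥ 6 gives C(12,2) = 66. Together 147.
Add back pairs where two caps are both exceeded: 0 + 6 + 3 = 9.
By inclusion–exclusion the count is 153 − 147 + 9 = 15.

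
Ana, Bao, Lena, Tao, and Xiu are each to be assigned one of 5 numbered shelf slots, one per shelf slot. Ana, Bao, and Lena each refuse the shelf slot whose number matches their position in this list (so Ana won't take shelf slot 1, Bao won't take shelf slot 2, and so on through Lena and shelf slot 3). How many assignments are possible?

Let Aᵢ (for i ∈ {1, 2, 3}) be the placements that put person i in their forbidden shelf slot. Any j of these fix j positions, leaving (5−j)! ways to fill the rest, and there are C(3,j) ways to pick which j.
By inclusion–exclusion, the number of valid placements is Σ_{j=0}^{3} (−1)^j C(3,j)·(5−j)!.
Computing: 120 − 72 + 18 − 2 = 64.

64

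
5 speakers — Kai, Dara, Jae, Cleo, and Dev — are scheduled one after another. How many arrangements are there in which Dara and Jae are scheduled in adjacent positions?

48

Place the 3 others and the Dara-Jae pair as 4 objects in a line; the pair has 2 internal arrangements.
So the count is 2·(4)! = 48.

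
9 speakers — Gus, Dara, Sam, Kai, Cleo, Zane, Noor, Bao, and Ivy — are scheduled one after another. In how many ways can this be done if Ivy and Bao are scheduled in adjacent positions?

80640

Glue Ivy and Bao into one block (2 internal orders), leaving 8 units to arrange in a row.
So the count is 2·(8)! = 80640.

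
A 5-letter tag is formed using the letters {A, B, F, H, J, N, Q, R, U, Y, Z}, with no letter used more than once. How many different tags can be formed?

55440

With no repetition, fill the 5 letters in order: 11 choices, then 10, down to 7.
That product is 11 × 10 × 9 × 8 × 7 = 55440.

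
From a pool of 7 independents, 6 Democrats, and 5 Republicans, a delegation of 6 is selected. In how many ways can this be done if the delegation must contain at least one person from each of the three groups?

Total 6-person selections from all 18: C(18,6) = 18564.
Subtract selections that omit an entire group: no independents → C(11,6) = 462; no Democrats → C(12,6) = 924; no Republicans → C(13,6) = 1716.
Add back selections omitting two groups (i.e. drawn from a single group): C(7,6) + C(6,6) + C(5,6) = 8.
By inclusion–exclusion: 18564 − 3102 + 8 = 15470.

15470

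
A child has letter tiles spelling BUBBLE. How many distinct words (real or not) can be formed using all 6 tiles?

120

BUBBLE has 6 letters with B appearing 3 times.
So there are 6! / (3!) = 120 distinguishable arrangements.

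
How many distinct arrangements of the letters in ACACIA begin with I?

With the first slot taken by I, it remains to arrange the other 5 letters (ACACA).
Those 5 letters have A appearing 3 times and C appearing twice, giving (5)!/(3!·2!) = 10.

10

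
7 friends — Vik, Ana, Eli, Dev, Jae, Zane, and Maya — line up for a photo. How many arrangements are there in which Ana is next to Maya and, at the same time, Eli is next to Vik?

Treat {Ana,Maya} as one block (2 orders) and {Eli,Vik} as another (2 orders).
That leaves 5 units to arrange: 2 × 2 × 5! = 4 × 120 = 480.

480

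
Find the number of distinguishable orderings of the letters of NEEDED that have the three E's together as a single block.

12

Treat the 3 copies of E as a single block. The multiset to arrange is then {EEE, D, D, N}, 4 items in all.
That gives (4)!/(2!) = 12 arrangements.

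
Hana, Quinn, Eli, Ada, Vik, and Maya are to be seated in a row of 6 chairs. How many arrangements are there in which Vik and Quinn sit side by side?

240

Glue Vik and Quinn into one block (2 internal orders), leaving 5 units to arrange in a row.
That gives 2 × 5! = 2 × 120 = 240.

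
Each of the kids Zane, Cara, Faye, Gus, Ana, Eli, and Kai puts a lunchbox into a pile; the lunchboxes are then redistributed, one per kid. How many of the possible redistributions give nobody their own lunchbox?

Let Aᵢ be the assignments in which kid i gets their own lunchbox. We want the size of the complement of A₁∪…∪A_7.
By inclusion–exclusion this is Σ_{j=0}^{7} (−1)^j C(7,j)·(7−j)!.
Computing: 5040 − 5040 + 2520 − 840 + 210 − 42 + 7 − 1 = 1854.

1854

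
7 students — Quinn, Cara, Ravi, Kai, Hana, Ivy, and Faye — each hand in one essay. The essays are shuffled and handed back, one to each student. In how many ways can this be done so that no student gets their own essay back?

Let Aᵢ be the assignments in which student i gets their own essay. We want the size of the complement of A₁∪…∪A_7.
By inclusion–exclusion this is Σ_{j=0}^{7} (−1)^j C(7,j)·(7−j)!.
Computing: 5040 − 5040 + 2520 − 840 + 210 − 42 + 7 − 1 = 1854.

1854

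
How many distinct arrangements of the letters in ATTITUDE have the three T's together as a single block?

720

Treat the 3 copies of T as a single block. The multiset to arrange is then {TTT, A, D, E, I, U}, 6 items in all.
All 6 items are distinct, so there are (6)! = 720 arrangements.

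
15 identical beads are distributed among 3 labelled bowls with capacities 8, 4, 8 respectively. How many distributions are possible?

Ignoring the caps, the number of non-negative solutions to x_1+…+x_3 = 15 is C(17,2) = 136.
Subtract solutions that violate a single cap (substitute x_i' = x_i − (cap_i+1)): x_1 ≥ 9 gives C(8,2) = 28; x_2 ≥ 5 gives C(12,2) = 66; x_3 ≥ 9 gives C(8,2) = 28. Together 122.
Add back pairs where two caps are both exceeded: 3 + 0 + 3 = 6.
By inclusion–exclusion the count is 136 − 122 + 6 = 20.

20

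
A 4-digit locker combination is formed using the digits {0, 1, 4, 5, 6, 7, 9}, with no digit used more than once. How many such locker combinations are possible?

840

This is a permutation of 4 out of 7: P(7,4) = 7!/3!.
7 × 6 × 5 × 4 = 840.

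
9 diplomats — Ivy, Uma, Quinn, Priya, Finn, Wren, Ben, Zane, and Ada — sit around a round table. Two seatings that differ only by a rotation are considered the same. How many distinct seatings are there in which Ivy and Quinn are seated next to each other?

Treat {Ivy, Quinn} as one unit (2 internal orders) and seat the resulting 8 units around the table: (7)! circular arrangements.
So 2 × (7)! = 2 × 5040 = 10080.

10080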